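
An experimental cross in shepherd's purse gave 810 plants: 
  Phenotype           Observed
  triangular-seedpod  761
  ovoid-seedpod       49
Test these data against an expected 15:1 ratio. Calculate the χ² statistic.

0.056

Under the 15:1 hypothesis (Σ ratio = 16, N = 810):
  triangular-seedpod: 810 × 15/16 = 759.375
  ovoid-seedpod: 810 × 1/16 = 50.625
χ² = Σ (O − E)² / E
  triangular-seedpod: (761 − 759.375)² / 759.375 = 0.0035
  ovoid-seedpod: (49 − 50.625)² / 50.625 = 0.0522
χ² = 0.0035 + 0.0522 = 0.0557 ≈ 0.056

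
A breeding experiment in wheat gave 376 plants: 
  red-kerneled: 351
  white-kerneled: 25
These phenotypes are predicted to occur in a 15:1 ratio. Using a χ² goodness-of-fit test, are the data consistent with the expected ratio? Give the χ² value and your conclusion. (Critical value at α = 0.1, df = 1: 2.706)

0.102; consistent

Total ratio parts = 16. Expected numbers out of 376:
  red-kerneled: 376 × 15/16 = 352.5
  white-kerneled: 376 × 1/16 = 23.5
χ² = Σ (O − E)² / E
  red-kerneled: (351 − 352.5)² / 352.5 = 0.0064
  white-kerneled: (25 − 23.5)² / 23.5 = 0.0957
χ² = 0.0064 + 0.0957 = 0.1021 ≈ 0.102
Degrees of freedom = 2 − 1 = 1; critical value at α = 0.1 is 2.706.
Since 0.102 < 2.706, we fail to reject the null hypothesis — the data are consistent with the 15:1 ratio.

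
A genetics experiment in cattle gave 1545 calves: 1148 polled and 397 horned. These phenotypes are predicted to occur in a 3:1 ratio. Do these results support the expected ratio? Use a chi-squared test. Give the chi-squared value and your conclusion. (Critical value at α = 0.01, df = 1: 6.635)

Under the 3:1 hypothesis (Σ ratio = 4, N = 1545):
  polled: 1545 × 3/4 = 1158.75
  horned: 1545 × 1/4 = 386.25
χ² = Σ (O − E)² / E
  polled: (1148 − 1158.75)² / 1158.75 = 0.0997
  horned: (397 − 386.25)² / 386.25 = 0.2992
χ² = 0.0997 + 0.2992 = 0.3989 ≈ 0.399
Degrees of freedom = 2 − 1 = 1; critical value at α = 0.01 is 6.635.
Since 0.399 < 6.635, we fail to reject the null hypothesis — the data are consistent with the 3:1 ratio.

0.399; consistent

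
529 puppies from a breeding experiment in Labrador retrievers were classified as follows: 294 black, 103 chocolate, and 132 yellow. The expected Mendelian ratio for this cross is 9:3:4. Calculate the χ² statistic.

0.190

Under the 9:3:4 hypothesis (Σ ratio = 16, N = 529):
  black: 529 × 9/16 = 297.5625
  chocolate: 529 × 3/16 = 99.1875
  yellow: 529 × 4/16 = 132.25
χ² = Σ (O − E)² / E
  black: (294 − 297.5625)² / 297.5625 = 0.0427
  chocolate: (103 − 99.1875)² / 99.1875 = 0.1465
  yellow: (132 − 132.25)² / 132.25 = 0.0005
χ² = 0.0427 + 0.1465 + 0.0005 = 0.1897 ≈ 0.190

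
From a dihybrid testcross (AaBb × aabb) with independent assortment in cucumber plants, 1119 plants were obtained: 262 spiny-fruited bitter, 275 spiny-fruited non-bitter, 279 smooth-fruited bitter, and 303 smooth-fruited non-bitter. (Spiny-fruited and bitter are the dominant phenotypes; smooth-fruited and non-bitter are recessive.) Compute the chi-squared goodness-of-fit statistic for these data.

3.141

A dihybrid testcross with independent assortment gives a 1:1:1:1 ratio.
Expected counts for N = 1119 under a 1:1:1:1 ratio (total parts = 4):
  spiny-fruited bitter: 1119 × 1/4 = 279.75
  spiny-fruited non-bitter: 1119 × 1/4 = 279.75
  smooth-fruited bitter: 1119 × 1/4 = 279.75
  smooth-fruited non-bitter: 1119 × 1/4 = 279.75
χ² = Σ (O − E)² / E
  spiny-fruited bitter: (262 − 279.75)² / 279.75 = 1.1262
  spiny-fruited non-bitter: (275 − 279.75)² / 279.75 = 0.0807
  smooth-fruited bitter: (279 − 279.75)² / 279.75 = 0.0020
  smooth-fruited non-bitter: (303 − 279.75)² / 279.75 = 1.9323
χ² = 1.1262 + 0.0807 + 0.0020 + 1.9323 = 3.1412 ≈ 3.141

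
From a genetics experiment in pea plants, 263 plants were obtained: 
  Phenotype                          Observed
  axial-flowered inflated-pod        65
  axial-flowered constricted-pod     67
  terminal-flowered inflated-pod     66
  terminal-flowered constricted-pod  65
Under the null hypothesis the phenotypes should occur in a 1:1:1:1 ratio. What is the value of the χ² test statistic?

0.042

Under the 1:1:1:1 hypothesis (Σ ratio = 4, N = 263):
  axial-flowered inflated-pod: 263 × 1/4 = 65.75
  axial-flowered constricted-pod: 263 × 1/4 = 65.75
  terminal-flowered inflated-pod: 263 × 1/4 = 65.75
  terminal-flowered constricted-pod: 263 × 1/4 = 65.75
χ² = Σ (O − E)² / E
  axial-flowered inflated-pod: (65 − 65.75)² / 65.75 = 0.0086
  axial-flowered constricted-pod: (67 − 65.75)² / 65.75 = 0.0238
  terminal-flowered inflated-pod: (66 − 65.75)² / 65.75 = 0.0010
  terminal-flowered constricted-pod: (65 − 65.75)² / 65.75 = 0.0086
χ² = 0.0086 + 0.0238 + 0.0010 + 0.0086 = 0.042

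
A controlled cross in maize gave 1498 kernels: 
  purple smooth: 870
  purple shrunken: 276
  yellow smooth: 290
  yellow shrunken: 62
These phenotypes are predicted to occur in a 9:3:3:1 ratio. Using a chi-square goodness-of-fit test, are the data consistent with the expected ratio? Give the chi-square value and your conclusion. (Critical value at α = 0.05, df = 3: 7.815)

11.953; not consistent

Total ratio parts = 16. Expected numbers out of 1498:
  purple smooth: 1498 × 9/16 = 842.625
  purple shrunken: 1498 × 3/16 = 280.875
  yellow smooth: 1498 × 3/16 = 280.875
  yellow shrunken: 1498 × 1/16 = 93.625
χ² = Σ (O − E)² / E
  purple smooth: (870 − 842.625)² / 842.625 = 0.8894
  purple shrunken: (276 − 280.875)² / 280.875 = 0.0846
  yellow smooth: (290 − 280.875)² / 280.875 = 0.2965
  yellow shrunken: (62 − 93.625)² / 93.625 = 10.6824
χ² = 0.8894 + 0.0846 + 0.2965 + 10.6824 = 11.9529 ≈ 11.953
Degrees of freedom = 4 − 1 = 3; critical value at α = 0.05 is 7.815.
Since 11.953 > 7.815, we reject the null hypothesis — the data do not fit the 9:3:3:1 ratio.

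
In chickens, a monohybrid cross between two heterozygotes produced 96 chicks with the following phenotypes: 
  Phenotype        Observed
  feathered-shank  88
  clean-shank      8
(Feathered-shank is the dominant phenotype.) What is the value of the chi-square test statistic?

For a monohybrid cross between heterozygotes with complete dominance, the expected phenotypic ratio is 3:1.
Under the 3:1 hypothesis (Σ ratio = 4, N = 96):
  feathered-shank: 96 × 3/4 = 72
  clean-shank: 96 × 1/4 = 24
χ² = Σ (O − E)² / E
  feathered-shank: (88 − 72)² / 72 = 3.5556
  clean-shank: (8 − 24)² / 24 = 10.6667
χ² = 3.5556 + 10.6667 = 14.2223 ≈ 14.222

14.222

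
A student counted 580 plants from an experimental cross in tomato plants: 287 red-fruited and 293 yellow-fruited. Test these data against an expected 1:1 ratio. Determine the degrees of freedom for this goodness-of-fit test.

1

A goodness-of-fit test with 2 phenotype classes has df = 2 − 1 = 1.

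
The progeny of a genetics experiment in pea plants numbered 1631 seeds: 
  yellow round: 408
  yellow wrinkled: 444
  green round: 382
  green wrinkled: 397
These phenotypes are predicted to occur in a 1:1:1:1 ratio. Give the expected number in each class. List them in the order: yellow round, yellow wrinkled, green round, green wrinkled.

Under the 1:1:1:1 hypothesis (Σ ratio = 4, N = 1631):
  yellow round: 1631 × 1/4 = 407.75
  yellow wrinkled: 1631 × 1/4 = 407.75
  green round: 1631 × 1/4 = 407.75
  green wrinkled: 1631 × 1/4 = 407.75

407.75, 407.75, 407.75, 407.75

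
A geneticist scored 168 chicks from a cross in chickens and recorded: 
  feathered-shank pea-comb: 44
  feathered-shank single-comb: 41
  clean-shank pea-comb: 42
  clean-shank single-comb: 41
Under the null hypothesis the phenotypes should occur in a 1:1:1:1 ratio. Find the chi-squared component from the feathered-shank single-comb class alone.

0.024

Total ratio parts = 4. Expected numbers out of 168:
  feathered-shank pea-comb: 168 × 1/4 = 42
  feathered-shank single-comb: 168 × 1/4 = 42
  clean-shank pea-comb: 168 × 1/4 = 42
  clean-shank single-comb: 168 × 1/4 = 42
Contribution of feathered-shank single-comb: (41 − 42)² / 42 = 0.0238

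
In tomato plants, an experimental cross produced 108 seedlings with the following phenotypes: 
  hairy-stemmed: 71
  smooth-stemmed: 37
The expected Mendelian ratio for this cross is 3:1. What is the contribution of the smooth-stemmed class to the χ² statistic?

Total ratio parts = 4. Expected numbers out of 108:
  hairy-stemmed: 108 × 3/4 = 81
  smooth-stemmed: 108 × 1/4 = 27
Contribution of smooth-stemmed: (37 − 27)² / 27 = 3.7037

3.704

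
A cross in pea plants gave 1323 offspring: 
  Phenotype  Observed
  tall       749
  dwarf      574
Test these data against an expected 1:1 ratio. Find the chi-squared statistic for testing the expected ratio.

Expected counts for N = 1323 under a 1:1 ratio (total parts = 2):
  tall: 1323 × 1/2 = 661.5
  dwarf: 1323 × 1/2 = 661.5
χ² = Σ (O − E)² / E
  tall: (749 − 661.5)² / 661.5 = 11.5741
  dwarf: (574 − 661.5)² / 661.5 = 11.5741
χ² = 11.5741 + 11.5741 = 23.1482 ≈ 23.148

23.148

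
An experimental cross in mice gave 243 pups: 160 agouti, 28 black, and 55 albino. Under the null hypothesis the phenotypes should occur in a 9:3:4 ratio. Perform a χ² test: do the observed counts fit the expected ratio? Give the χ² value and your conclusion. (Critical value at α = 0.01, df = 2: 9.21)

The 9:3:4 ratio has 16 parts, so with N = 243 the expected counts are:
  agouti: 243 × 9/16 = 136.6875
  black: 243 × 3/16 = 45.5625
  albino: 243 × 4/16 = 60.75
χ² = Σ (O − E)² / E
  agouti: (160 − 136.6875)² / 136.6875 = 3.9760
  black: (28 − 45.5625)² / 45.5625 = 6.7696
  albino: (55 − 60.75)² / 60.75 = 0.5442
χ² = 3.9760 + 6.7696 + 0.5442 = 11.2898 ≈ 11.290
Degrees of freedom = 3 − 1 = 2; critical value at α = 0.01 is 9.21.
Since 11.290 > 9.21, we reject the null hypothesis — the data do not fit the 9:3:4 ratio.

11.290; not consistent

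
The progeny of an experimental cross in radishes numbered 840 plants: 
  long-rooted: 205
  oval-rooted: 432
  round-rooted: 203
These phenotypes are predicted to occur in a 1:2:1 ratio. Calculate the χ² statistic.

Total ratio parts = 4. Expected numbers out of 840:
  long-rooted: 840 × 1/4 = 210
  oval-rooted: 840 × 2/4 = 420
  round-rooted: 840 × 1/4 = 210
χ² = Σ (O − E)² / E
  long-rooted: (205 − 210)² / 210 = 0.1190
  oval-rooted: (432 − 420)² / 420 = 0.3429
  round-rooted: (203 − 210)² / 210 = 0.2333
χ² = 0.1190 + 0.3429 + 0.2333 = 0.6952 ≈ 0.695

0.695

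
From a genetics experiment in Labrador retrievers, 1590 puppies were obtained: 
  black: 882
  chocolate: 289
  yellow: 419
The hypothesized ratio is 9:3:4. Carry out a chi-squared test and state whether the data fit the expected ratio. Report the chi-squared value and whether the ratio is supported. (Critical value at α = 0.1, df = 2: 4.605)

1.613; consistent

Under the 9:3:4 hypothesis (Σ ratio = 16, N = 1590):
  black: 1590 × 9/16 = 894.375
  chocolate: 1590 × 3/16 = 298.125
  yellow: 1590 × 4/16 = 397.5
χ² = Σ (O − E)² / E
  black: (882 − 894.375)² / 894.375 = 0.1712
  chocolate: (289 − 298.125)² / 298.125 = 0.2793
  yellow: (419 − 397.5)² / 397.5 = 1.1629
χ² = 0.1712 + 0.2793 + 1.1629 = 1.6134 ≈ 1.613
Degrees of freedom = 3 − 1 = 2; critical value at α = 0.1 is 4.605.
Since 1.613 < 4.605, we fail to reject the null hypothesis — the data are consistent with the 9:3:4 ratio.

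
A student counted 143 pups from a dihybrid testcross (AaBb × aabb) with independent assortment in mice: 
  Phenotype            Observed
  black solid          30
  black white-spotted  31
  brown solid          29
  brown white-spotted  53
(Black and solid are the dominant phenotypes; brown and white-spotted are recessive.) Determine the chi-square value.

A dihybrid testcross with independent assortment gives a 1:1:1:1 ratio.
The 1:1:1:1 ratio has 4 parts, so with N = 143 the expected counts are:
  black solid: 143 × 1/4 = 35.75
  black white-spotted: 143 × 1/4 = 35.75
  brown solid: 143 × 1/4 = 35.75
  brown white-spotted: 143 × 1/4 = 35.75
χ² = Σ (O − E)² / E
  black solid: (30 − 35.75)² / 35.75 = 0.9248
  black white-spotted: (31 − 35.75)² / 35.75 = 0.6311
  brown solid: (29 − 35.75)² / 35.75 = 1.2745
  brown white-spotted: (53 − 35.75)² / 35.75 = 8.3234
χ² = 0.9248 + 0.6311 + 1.2745 + 8.3234 = 11.1538 ≈ 11.154

11.154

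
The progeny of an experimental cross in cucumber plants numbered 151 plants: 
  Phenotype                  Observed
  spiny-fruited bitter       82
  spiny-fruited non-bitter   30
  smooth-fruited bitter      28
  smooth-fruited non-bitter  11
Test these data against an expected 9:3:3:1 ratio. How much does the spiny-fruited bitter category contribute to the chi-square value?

Total ratio parts = 16. Expected numbers out of 151:
  spiny-fruited bitter: 151 × 9/16 = 84.9375
  spiny-fruited non-bitter: 151 × 3/16 = 28.3125
  smooth-fruited bitter: 151 × 3/16 = 28.3125
  smooth-fruited non-bitter: 151 × 1/16 = 9.4375
Contribution of spiny-fruited bitter: (82 − 84.9375)² / 84.9375 = 0.1016

0.102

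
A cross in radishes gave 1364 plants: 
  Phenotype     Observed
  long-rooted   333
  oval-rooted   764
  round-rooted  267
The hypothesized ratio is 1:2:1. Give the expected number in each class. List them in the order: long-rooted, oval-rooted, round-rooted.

341, 682, 341

Expected counts for N = 1364 under a 1:2:1 ratio (total parts = 4):
  long-rooted: 1364 × 1/4 = 341
  oval-rooted: 1364 × 2/4 = 682
  round-rooted: 1364 × 1/4 = 341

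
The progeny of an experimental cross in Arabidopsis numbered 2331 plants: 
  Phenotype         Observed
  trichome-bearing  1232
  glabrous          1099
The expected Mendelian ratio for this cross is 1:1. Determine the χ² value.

Under the 1:1 hypothesis (Σ ratio = 2, N = 2331):
  trichome-bearing: 2331 × 1/2 = 1165.5
  glabrous: 2331 × 1/2 = 1165.5
χ² = Σ (O − E)² / E
  trichome-bearing: (1232 − 1165.5)² / 1165.5 = 3.7943
  glabrous: (1099 − 1165.5)² / 1165.5 = 3.7943
χ² = 3.7943 + 3.7943 = 7.5886 ≈ 7.589

7.589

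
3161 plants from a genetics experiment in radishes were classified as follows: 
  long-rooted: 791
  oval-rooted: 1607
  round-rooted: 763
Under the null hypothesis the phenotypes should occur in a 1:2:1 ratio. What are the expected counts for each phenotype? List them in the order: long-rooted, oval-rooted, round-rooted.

The 1:2:1 ratio has 4 parts, so with N = 3161 the expected counts are:
  long-rooted: 3161 × 1/4 = 790.25
  oval-rooted: 3161 × 2/4 = 1580.5
  round-rooted: 3161 × 1/4 = 790.25

790.25, 1580.5, 790.25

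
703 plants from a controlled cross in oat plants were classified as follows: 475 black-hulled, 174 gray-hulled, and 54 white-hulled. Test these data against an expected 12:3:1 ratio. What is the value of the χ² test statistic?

20.985

Total ratio parts = 16. Expected numbers out of 703:
  black-hulled: 703 × 12/16 = 527.25
  gray-hulled: 703 × 3/16 = 131.8125
  white-hulled: 703 × 1/16 = 43.9375
χ² = Σ (O − E)² / E
  black-hulled: (475 − 527.25)² / 527.25 = 5.1779
  gray-hulled: (174 − 131.8125)² / 131.8125 = 13.5024
  white-hulled: (54 − 43.9375)² / 43.9375 = 2.3045
χ² = 5.1779 + 13.5024 + 2.3045 = 20.9848 ≈ 20.985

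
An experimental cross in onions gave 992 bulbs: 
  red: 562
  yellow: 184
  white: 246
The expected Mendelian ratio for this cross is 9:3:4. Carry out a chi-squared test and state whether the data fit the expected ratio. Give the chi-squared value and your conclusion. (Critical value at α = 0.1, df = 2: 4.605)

0.066; consistent

Total ratio parts = 16. Expected numbers out of 992:
  red: 992 × 9/16 = 558
  yellow: 992 × 3/16 = 186
  white: 992 × 4/16 = 248
χ² = Σ (O − E)² / E
  red: (562 − 558)² / 558 = 0.0287
  yellow: (184 − 186)² / 186 = 0.0215
  white: (246 − 248)² / 248 = 0.0161
χ² = 0.0287 + 0.0215 + 0.0161 = 0.0663 ≈ 0.066
Degrees of freedom = 3 − 1 = 2; critical value at α = 0.1 is 4.605.
Since 0.066 < 4.605, we fail to reject the null hypothesis — the data are consistent with the 9:3:4 ratio.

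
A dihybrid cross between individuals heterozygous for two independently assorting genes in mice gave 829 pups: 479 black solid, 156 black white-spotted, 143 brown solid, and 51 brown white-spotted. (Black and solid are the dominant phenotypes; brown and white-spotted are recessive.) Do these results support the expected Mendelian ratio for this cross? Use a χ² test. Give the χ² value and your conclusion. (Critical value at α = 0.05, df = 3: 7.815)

1.355; consistent

A dihybrid F₂ with independent assortment and complete dominance at both loci gives a 9:3:3:1 phenotypic ratio.
The 9:3:3:1 ratio has 16 parts, so with N = 829 the expected counts are:
  black solid: 829 × 9/16 = 466.3125
  black white-spotted: 829 × 3/16 = 155.4375
  brown solid: 829 × 3/16 = 155.4375
  brown white-spotted: 829 × 1/16 = 51.8125
χ² = Σ (O − E)² / E
  black solid: (479 − 466.3125)² / 466.3125 = 0.3452
  black white-spotted: (156 − 155.4375)² / 155.4375 = 0.0020
  brown solid: (143 − 155.4375)² / 155.4375 = 0.9952
  brown white-spotted: (51 − 51.8125)² / 51.8125 = 0.0127
χ² = 0.3452 + 0.0020 + 0.9952 + 0.0127 = 1.3551 ≈ 1.355
Degrees of freedom = 4 − 1 = 3; critical value at α = 0.05 is 7.815.
Since 1.355 < 7.815, we fail to reject the null hypothesis — the data are consistent with the 9:3:3:1 ratio.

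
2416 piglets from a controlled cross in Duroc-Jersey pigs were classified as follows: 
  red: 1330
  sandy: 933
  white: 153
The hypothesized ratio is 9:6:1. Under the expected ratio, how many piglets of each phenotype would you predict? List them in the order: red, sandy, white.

The 9:6:1 ratio has 16 parts, so with N = 2416 the expected counts are:
  red: 2416 × 9/16 = 1359
  sandy: 2416 × 6/16 = 906
  white: 2416 × 1/16 = 151

1359, 906, 151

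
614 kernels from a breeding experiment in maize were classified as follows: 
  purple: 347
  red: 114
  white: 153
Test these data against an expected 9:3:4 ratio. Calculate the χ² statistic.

Total ratio parts = 16. Expected numbers out of 614:
  purple: 614 × 9/16 = 345.375
  red: 614 × 3/16 = 115.125
  white: 614 × 4/16 = 153.5
χ² = Σ (O − E)² / E
  purple: (347 − 345.375)² / 345.375 = 0.0076
  red: (114 − 115.125)² / 115.125 = 0.0110
  white: (153 − 153.5)² / 153.5 = 0.0016
χ² = 0.0076 + 0.0110 + 0.0016 = 0.0202 ≈ 0.020

0.020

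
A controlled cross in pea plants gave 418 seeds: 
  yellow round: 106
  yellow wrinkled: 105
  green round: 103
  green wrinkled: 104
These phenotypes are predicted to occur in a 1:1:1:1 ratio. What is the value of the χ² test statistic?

Total ratio parts = 4. Expected numbers out of 418:
  yellow round: 418 × 1/4 = 104.5
  yellow wrinkled: 418 × 1/4 = 104.5
  green round: 418 × 1/4 = 104.5
  green wrinkled: 418 × 1/4 = 104.5
χ² = Σ (O − E)² / E
  yellow round: (106 − 104.5)² / 104.5 = 0.0215
  yellow wrinkled: (105 − 104.5)² / 104.5 = 0.0024
  green round: (103 − 104.5)² / 104.5 = 0.0215
  green wrinkled: (104 − 104.5)² / 104.5 = 0.0024
χ² = 0.0215 + 0.0024 + 0.0215 + 0.0024 = 0.0478 ≈ 0.048

0.048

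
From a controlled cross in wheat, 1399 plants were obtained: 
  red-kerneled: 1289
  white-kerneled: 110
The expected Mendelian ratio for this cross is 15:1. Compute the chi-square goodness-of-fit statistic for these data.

Expected counts for N = 1399 under a 15:1 ratio (total parts = 16):
  red-kerneled: 1399 × 15/16 = 1311.5625
  white-kerneled: 1399 × 1/16 = 87.4375
χ² = Σ (O − E)² / E
  red-kerneled: (1289 − 1311.5625)² / 1311.5625 = 0.3881
  white-kerneled: (110 − 87.4375)² / 87.4375 = 5.8221
χ² = 0.3881 + 5.8221 = 6.2102 ≈ 6.210

6.210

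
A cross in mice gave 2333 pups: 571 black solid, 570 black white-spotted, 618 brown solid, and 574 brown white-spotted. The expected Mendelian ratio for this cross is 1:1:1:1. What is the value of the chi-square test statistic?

Under the 1:1:1:1 hypothesis (Σ ratio = 4, N = 2333):
  black solid: 2333 × 1/4 = 583.25
  black white-spotted: 2333 × 1/4 = 583.25
  brown solid: 2333 × 1/4 = 583.25
  brown white-spotted: 2333 × 1/4 = 583.25
χ² = Σ (O − E)² / E
  black solid: (571 − 583.25)² / 583.25 = 0.2573
  black white-spotted: (570 − 583.25)² / 583.25 = 0.3010
  brown solid: (618 − 583.25)² / 583.25 = 2.0704
  brown white-spotted: (574 − 583.25)² / 583.25 = 0.1467
χ² = 0.2573 + 0.3010 + 2.0704 + 0.1467 = 2.7754 ≈ 2.775

2.775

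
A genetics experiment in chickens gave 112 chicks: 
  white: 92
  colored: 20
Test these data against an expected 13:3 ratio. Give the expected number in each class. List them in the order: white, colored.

The 13:3 ratio has 16 parts, so with N = 112 the expected counts are:
  white: 112 × 13/16 = 91
  colored: 112 × 3/16 = 21

91, 21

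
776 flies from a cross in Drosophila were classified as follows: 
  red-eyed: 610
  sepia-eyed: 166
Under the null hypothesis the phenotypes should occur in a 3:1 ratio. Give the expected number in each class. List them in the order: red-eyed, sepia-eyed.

582, 194

The 3:1 ratio has 4 parts, so with N = 776 the expected counts are:
  red-eyed: 776 × 3/4 = 582
  sepia-eyed: 776 × 1/4 = 194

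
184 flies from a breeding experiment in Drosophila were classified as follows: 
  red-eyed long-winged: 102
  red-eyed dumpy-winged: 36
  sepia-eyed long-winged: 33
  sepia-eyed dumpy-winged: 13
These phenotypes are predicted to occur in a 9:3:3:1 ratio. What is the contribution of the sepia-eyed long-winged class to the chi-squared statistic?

0.065

Total ratio parts = 16. Expected numbers out of 184:
  red-eyed long-winged: 184 × 9/16 = 103.5
  red-eyed dumpy-winged: 184 × 3/16 = 34.5
  sepia-eyed long-winged: 184 × 3/16 = 34.5
  sepia-eyed dumpy-winged: 184 × 1/16 = 11.5
Contribution of sepia-eyed long-winged: (33 − 34.5)² / 34.5 = 0.0652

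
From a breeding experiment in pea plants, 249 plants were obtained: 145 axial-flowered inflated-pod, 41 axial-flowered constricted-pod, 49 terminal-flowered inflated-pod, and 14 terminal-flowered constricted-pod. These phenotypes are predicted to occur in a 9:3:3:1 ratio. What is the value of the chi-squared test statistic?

1.138

Expected counts for N = 249 under a 9:3:3:1 ratio (total parts = 16):
  axial-flowered inflated-pod: 249 × 9/16 = 140.0625
  axial-flowered constricted-pod: 249 × 3/16 = 46.6875
  terminal-flowered inflated-pod: 249 × 3/16 = 46.6875
  terminal-flowered constricted-pod: 249 × 1/16 = 15.5625
χ² = Σ (O − E)² / E
  axial-flowered inflated-pod: (145 − 140.0625)² / 140.0625 = 0.1741
  axial-flowered constricted-pod: (41 − 46.6875)² / 46.6875 = 0.6929
  terminal-flowered inflated-pod: (49 − 46.6875)² / 46.6875 = 0.1145
  terminal-flowered constricted-pod: (14 − 15.5625)² / 15.5625 = 0.1569
χ² = 0.1741 + 0.6929 + 0.1145 + 0.1569 = 1.1384 ≈ 1.138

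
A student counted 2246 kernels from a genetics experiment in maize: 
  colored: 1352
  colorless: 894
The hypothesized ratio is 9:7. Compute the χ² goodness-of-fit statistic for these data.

Under the 9:7 hypothesis (Σ ratio = 16, N = 2246):
  colored: 2246 × 9/16 = 1263.375
  colorless: 2246 × 7/16 = 982.625
χ² = Σ (O − E)² / E
  colored: (1352 − 1263.375)² / 1263.375 = 6.2170
  colorless: (894 − 982.625)² / 982.625 = 7.9933
χ² = 6.2170 + 7.9933 = 14.2103 ≈ 14.210

14.210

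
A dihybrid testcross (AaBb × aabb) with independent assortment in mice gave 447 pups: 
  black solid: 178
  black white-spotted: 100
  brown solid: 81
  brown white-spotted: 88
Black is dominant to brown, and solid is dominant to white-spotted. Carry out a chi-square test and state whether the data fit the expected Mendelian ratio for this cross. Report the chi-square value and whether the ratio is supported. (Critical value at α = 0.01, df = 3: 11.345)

54.020; not consistent

A dihybrid testcross with independent assortment gives a 1:1:1:1 ratio.
Expected counts for N = 447 under a 1:1:1:1 ratio (total parts = 4):
  black solid: 447 × 1/4 = 111.75
  black white-spotted: 447 × 1/4 = 111.75
  brown solid: 447 × 1/4 = 111.75
  brown white-spotted: 447 × 1/4 = 111.75
χ² = Σ (O − E)² / E
  black solid: (178 − 111.75)² / 111.75 = 39.2757
  black white-spotted: (100 − 111.75)² / 111.75 = 1.2355
  brown solid: (81 − 111.75)² / 111.75 = 8.4614
  brown white-spotted: (88 − 111.75)² / 111.75 = 5.0475
χ² = 39.2757 + 1.2355 + 8.4614 + 5.0475 = 54.0201 ≈ 54.020
Degrees of freedom = 4 − 1 = 3; critical value at α = 0.01 is 11.345.
Since 54.020 > 11.345, we reject the null hypothesis — the data do not fit the 1:1:1:1 ratio.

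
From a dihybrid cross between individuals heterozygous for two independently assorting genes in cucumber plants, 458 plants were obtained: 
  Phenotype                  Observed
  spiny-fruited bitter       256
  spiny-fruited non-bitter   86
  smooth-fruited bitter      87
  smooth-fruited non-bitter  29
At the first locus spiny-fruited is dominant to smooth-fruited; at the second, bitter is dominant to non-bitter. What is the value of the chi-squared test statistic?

A dihybrid F₂ with independent assortment and complete dominance at both loci gives a 9:3:3:1 phenotypic ratio.
Total ratio parts = 16. Expected numbers out of 458:
  spiny-fruited bitter: 458 × 9/16 = 257.625
  spiny-fruited non-bitter: 458 × 3/16 = 85.875
  smooth-fruited bitter: 458 × 3/16 = 85.875
  smooth-fruited non-bitter: 458 × 1/16 = 28.625
χ² = Σ (O − E)² / E
  spiny-fruited bitter: (256 − 257.625)² / 257.625 = 0.0102
  spiny-fruited non-bitter: (86 − 85.875)² / 85.875 = 0.0002
  smooth-fruited bitter: (87 − 85.875)² / 85.875 = 0.0147
  smooth-fruited non-bitter: (29 − 28.625)² / 28.625 = 0.0049
χ² = 0.0102 + 0.0002 + 0.0147 + 0.0049 = 0.030

0.030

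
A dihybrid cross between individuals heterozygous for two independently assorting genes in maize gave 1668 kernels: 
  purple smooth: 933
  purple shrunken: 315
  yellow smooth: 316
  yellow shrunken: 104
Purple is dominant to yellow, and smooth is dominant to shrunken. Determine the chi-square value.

0.080

A dihybrid F₂ with independent assortment and complete dominance at both loci gives a 9:3:3:1 phenotypic ratio.
Total ratio parts = 16. Expected numbers out of 1668:
  purple smooth: 1668 × 9/16 = 938.25
  purple shrunken: 1668 × 3/16 = 312.75
  yellow smooth: 1668 × 3/16 = 312.75
  yellow shrunken: 1668 × 1/16 = 104.25
χ² = Σ (O − E)² / E
  purple smooth: (933 − 938.25)² / 938.25 = 0.0294
  purple shrunken: (315 − 312.75)² / 312.75 = 0.0162
  yellow smooth: (316 − 312.75)² / 312.75 = 0.0338
  yellow shrunken: (104 − 104.25)² / 104.25 = 0.0006
χ² = 0.0294 + 0.0162 + 0.0338 + 0.0006 = 0.080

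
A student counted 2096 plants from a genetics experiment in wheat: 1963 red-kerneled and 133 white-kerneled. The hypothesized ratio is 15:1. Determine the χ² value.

0.033

Under the 15:1 hypothesis (Σ ratio = 16, N = 2096):
  red-kerneled: 2096 × 15/16 = 1965
  white-kerneled: 2096 × 1/16 = 131
χ² = Σ (O − E)² / E
  red-kerneled: (1963 − 1965)² / 1965 = 0.0020
  white-kerneled: (133 − 131)² / 131 = 0.0305
χ² = 0.0020 + 0.0305 = 0.0325 ≈ 0.033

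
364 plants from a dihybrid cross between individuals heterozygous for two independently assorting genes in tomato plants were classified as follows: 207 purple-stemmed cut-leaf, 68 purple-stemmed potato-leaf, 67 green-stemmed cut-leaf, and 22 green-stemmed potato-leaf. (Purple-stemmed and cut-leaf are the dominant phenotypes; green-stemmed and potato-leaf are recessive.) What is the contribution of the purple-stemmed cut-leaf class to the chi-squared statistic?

0.025

A dihybrid F₂ with independent assortment and complete dominance at both loci gives a 9:3:3:1 phenotypic ratio.
Under the 9:3:3:1 hypothesis (Σ ratio = 16, N = 364):
  purple-stemmed cut-leaf: 364 × 9/16 = 204.75
  purple-stemmed potato-leaf: 364 × 3/16 = 68.25
  green-stemmed cut-leaf: 364 × 3/16 = 68.25
  green-stemmed potato-leaf: 364 × 1/16 = 22.75
Contribution of purple-stemmed cut-leaf: (207 − 204.75)² / 204.75 = 0.0247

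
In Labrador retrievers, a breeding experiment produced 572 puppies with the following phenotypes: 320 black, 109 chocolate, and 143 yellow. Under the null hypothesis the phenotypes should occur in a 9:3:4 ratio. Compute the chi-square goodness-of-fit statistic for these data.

0.038

Total ratio parts = 16. Expected numbers out of 572:
  black: 572 × 9/16 = 321.75
  chocolate: 572 × 3/16 = 107.25
  yellow: 572 × 4/16 = 143
χ² = Σ (O − E)² / E
  black: (320 − 321.75)² / 321.75 = 0.0095
  chocolate: (109 − 107.25)² / 107.25 = 0.0286
  yellow: (143 − 143)² / 143 = 0.0000
χ² = 0.0095 + 0.0286 + 0.0000 = 0.0381 ≈ 0.038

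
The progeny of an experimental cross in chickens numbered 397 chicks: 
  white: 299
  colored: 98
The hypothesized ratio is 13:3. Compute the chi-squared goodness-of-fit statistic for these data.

9.180

Under the 13:3 hypothesis (Σ ratio = 16, N = 397):
  white: 397 × 13/16 = 322.5625
  colored: 397 × 3/16 = 74.4375
χ² = Σ (O − E)² / E
  white: (299 − 322.5625)² / 322.5625 = 1.7212
  colored: (98 − 74.4375)² / 74.4375 = 7.4585
χ² = 1.7212 + 7.4585 = 9.1797 ≈ 9.180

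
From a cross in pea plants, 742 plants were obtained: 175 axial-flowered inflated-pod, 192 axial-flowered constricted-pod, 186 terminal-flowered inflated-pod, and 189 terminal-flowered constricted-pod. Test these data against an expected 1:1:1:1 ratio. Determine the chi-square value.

0.889

Expected counts for N = 742 under a 1:1:1:1 ratio (total parts = 4):
  axial-flowered inflated-pod: 742 × 1/4 = 185.5
  axial-flowered constricted-pod: 742 × 1/4 = 185.5
  terminal-flowered inflated-pod: 742 × 1/4 = 185.5
  terminal-flowered constricted-pod: 742 × 1/4 = 185.5
χ² = Σ (O − E)² / E
  axial-flowered inflated-pod: (175 − 185.5)² / 185.5 = 0.5943
  axial-flowered constricted-pod: (192 − 185.5)² / 185.5 = 0.2278
  terminal-flowered inflated-pod: (186 − 185.5)² / 185.5 = 0.0013
  terminal-flowered constricted-pod: (189 − 185.5)² / 185.5 = 0.0660
χ² = 0.5943 + 0.2278 + 0.0013 + 0.0660 = 0.8894 ≈ 0.889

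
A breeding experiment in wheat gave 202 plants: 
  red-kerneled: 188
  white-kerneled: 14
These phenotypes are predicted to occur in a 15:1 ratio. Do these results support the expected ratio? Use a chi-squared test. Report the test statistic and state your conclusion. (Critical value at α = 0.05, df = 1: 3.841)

Expected counts for N = 202 under a 15:1 ratio (total parts = 16):
  red-kerneled: 202 × 15/16 = 189.375
  white-kerneled: 202 × 1/16 = 12.625
χ² = Σ (O − E)² / E
  red-kerneled: (188 − 189.375)² / 189.375 = 0.0100
  white-kerneled: (14 − 12.625)² / 12.625 = 0.1498
χ² = 0.0100 + 0.1498 = 0.1598 ≈ 0.160
Degrees of freedom = 2 − 1 = 1; critical value at α = 0.05 is 3.841.
Since 0.160 < 3.841, we fail to reject the null hypothesis — the data are consistent with the 15:1 ratio.

0.160; consistent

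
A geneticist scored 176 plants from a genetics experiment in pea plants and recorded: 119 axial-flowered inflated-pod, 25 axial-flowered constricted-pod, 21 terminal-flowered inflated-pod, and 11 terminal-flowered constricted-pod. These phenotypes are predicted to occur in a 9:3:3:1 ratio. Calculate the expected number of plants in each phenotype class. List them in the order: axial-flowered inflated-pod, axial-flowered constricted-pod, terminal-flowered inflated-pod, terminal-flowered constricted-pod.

Expected counts for N = 176 under a 9:3:3:1 ratio (total parts = 16):
  axial-flowered inflated-pod: 176 × 9/16 = 99
  axial-flowered constricted-pod: 176 × 3/16 = 33
  terminal-flowered inflated-pod: 176 × 3/16 = 33
  terminal-flowered constricted-pod: 176 × 1/16 = 11

99, 33, 33, 11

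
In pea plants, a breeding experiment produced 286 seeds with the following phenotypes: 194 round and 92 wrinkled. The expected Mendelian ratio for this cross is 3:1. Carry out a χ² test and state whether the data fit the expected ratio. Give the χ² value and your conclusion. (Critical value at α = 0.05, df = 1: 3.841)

Expected counts for N = 286 under a 3:1 ratio (total parts = 4):
  round: 286 × 3/4 = 214.5
  wrinkled: 286 × 1/4 = 71.5
χ² = Σ (O − E)² / E
  round: (194 − 214.5)² / 214.5 = 1.9592
  wrinkled: (92 − 71.5)² / 71.5 = 5.8776
χ² = 1.9592 + 5.8776 = 7.8368 ≈ 7.837
Degrees of freedom = 2 − 1 = 1; critical value at α = 0.05 is 3.841.
Since 7.837 > 3.841, we reject the null hypothesis — the data do not fit the 3:1 ratio.

7.837; not consistent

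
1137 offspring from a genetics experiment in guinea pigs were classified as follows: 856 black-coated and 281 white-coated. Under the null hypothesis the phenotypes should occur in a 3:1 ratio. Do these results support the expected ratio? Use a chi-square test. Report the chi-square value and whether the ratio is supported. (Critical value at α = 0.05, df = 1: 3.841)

Total ratio parts = 4. Expected numbers out of 1137:
  black-coated: 1137 × 3/4 = 852.75
  white-coated: 1137 × 1/4 = 284.25
χ² = Σ (O − E)² / E
  black-coated: (856 − 852.75)² / 852.75 = 0.0124
  white-coated: (281 − 284.25)² / 284.25 = 0.0372
χ² = 0.0124 + 0.0372 = 0.0496 ≈ 0.050
Degrees of freedom = 2 − 1 = 1; critical value at α = 0.05 is 3.841.
Since 0.050 < 3.841, we fail to reject the null hypothesis — the data are consistent with the 3:1 ratio.

0.050; consistent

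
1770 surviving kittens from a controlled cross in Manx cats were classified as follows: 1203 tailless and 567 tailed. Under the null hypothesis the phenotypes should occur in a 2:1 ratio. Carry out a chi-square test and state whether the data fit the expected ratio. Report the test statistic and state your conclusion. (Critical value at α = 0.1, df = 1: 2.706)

1.345; consistent

The 2:1 ratio has 3 parts, so with N = 1770 the expected counts are:
  tailless: 1770 × 2/3 = 1180
  tailed: 1770 × 1/3 = 590
χ² = Σ (O − E)² / E
  tailless: (1203 − 1180)² / 1180 = 0.4483
  tailed: (567 − 590)² / 590 = 0.8966
χ² = 0.4483 + 0.8966 = 1.3449 ≈ 1.345
Degrees of freedom = 2 − 1 = 1; critical value at α = 0.1 is 2.706.
Since 1.345 < 2.706, we fail to reject the null hypothesis — the data are consistent with the 2:1 ratio.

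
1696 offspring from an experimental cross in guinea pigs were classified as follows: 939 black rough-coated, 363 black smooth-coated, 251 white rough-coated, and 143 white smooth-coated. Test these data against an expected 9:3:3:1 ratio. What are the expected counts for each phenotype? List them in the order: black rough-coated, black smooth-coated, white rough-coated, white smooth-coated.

954, 318, 318, 106

Expected counts for N = 1696 under a 9:3:3:1 ratio (total parts = 16):
  black rough-coated: 1696 × 9/16 = 954
  black smooth-coated: 1696 × 3/16 = 318
  white rough-coated: 1696 × 3/16 = 318
  white smooth-coated: 1696 × 1/16 = 106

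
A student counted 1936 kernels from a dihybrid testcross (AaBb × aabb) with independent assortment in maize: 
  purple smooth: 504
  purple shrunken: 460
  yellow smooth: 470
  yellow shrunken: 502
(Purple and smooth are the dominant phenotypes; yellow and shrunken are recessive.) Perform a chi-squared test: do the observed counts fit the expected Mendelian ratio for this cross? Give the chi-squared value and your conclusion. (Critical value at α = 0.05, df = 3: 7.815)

3.091; consistent

A dihybrid testcross with independent assortment gives a 1:1:1:1 ratio.
Expected counts for N = 1936 under a 1:1:1:1 ratio (total parts = 4):
  purple smooth: 1936 × 1/4 = 484
  purple shrunken: 1936 × 1/4 = 484
  yellow smooth: 1936 × 1/4 = 484
  yellow shrunken: 1936 × 1/4 = 484
χ² = Σ (O − E)² / E
  purple smooth: (504 − 484)² / 484 = 0.8264
  purple shrunken: (460 − 484)² / 484 = 1.1901
  yellow smooth: (470 − 484)² / 484 = 0.4050
  yellow shrunken: (502 − 484)² / 484 = 0.6694
χ² = 0.8264 + 1.1901 + 0.4050 + 0.6694 = 3.0909 ≈ 3.091
Degrees of freedom = 4 − 1 = 3; critical value at α = 0.05 is 7.815.
Since 3.091 < 7.815, we fail to reject the null hypothesis — the data are consistent with the 1:1:1:1 ratio.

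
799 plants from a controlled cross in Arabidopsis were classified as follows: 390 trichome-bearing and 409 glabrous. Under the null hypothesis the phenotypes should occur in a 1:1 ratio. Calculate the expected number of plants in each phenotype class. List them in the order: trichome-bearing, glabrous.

399.5, 399.5

Under the 1:1 hypothesis (Σ ratio = 2, N = 799):
  trichome-bearing: 799 × 1/2 = 399.5
  glabrous: 799 × 1/2 = 399.5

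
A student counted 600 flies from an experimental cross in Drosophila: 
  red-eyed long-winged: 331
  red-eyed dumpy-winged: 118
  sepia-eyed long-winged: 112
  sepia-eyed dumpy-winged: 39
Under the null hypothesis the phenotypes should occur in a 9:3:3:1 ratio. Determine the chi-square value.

0.456

Expected counts for N = 600 under a 9:3:3:1 ratio (total parts = 16):
  red-eyed long-winged: 600 × 9/16 = 337.5
  red-eyed dumpy-winged: 600 × 3/16 = 112.5
  sepia-eyed long-winged: 600 × 3/16 = 112.5
  sepia-eyed dumpy-winged: 600 × 1/16 = 37.5
χ² = Σ (O − E)² / E
  red-eyed long-winged: (331 − 337.5)² / 337.5 = 0.1252
  red-eyed dumpy-winged: (118 − 112.5)² / 112.5 = 0.2689
  sepia-eyed long-winged: (112 − 112.5)² / 112.5 = 0.0022
  sepia-eyed dumpy-winged: (39 − 37.5)² / 37.5 = 0.0600
χ² = 0.1252 + 0.2689 + 0.0022 + 0.0600 = 0.4563 ≈ 0.456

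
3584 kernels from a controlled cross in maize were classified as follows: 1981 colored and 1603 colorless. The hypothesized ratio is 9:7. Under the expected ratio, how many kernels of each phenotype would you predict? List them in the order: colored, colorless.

2016, 1568

Total ratio parts = 16. Expected numbers out of 3584:
  colored: 3584 × 9/16 = 2016
  colorless: 3584 × 7/16 = 1568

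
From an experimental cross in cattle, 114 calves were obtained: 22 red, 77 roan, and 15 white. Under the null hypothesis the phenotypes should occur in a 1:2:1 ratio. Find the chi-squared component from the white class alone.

Expected counts for N = 114 under a 1:2:1 ratio (total parts = 4):
  red: 114 × 1/4 = 28.5
  roan: 114 × 2/4 = 57
  white: 114 × 1/4 = 28.5
Contribution of white: (15 − 28.5)² / 28.5 = 6.3947

6.395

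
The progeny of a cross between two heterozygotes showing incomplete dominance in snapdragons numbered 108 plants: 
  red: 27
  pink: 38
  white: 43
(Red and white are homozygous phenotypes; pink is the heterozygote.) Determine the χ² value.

14.222

With incomplete dominance, a heterozygote × heterozygote cross gives a 1:2:1 phenotypic ratio.
Under the 1:2:1 hypothesis (Σ ratio = 4, N = 108):
  red: 108 × 1/4 = 27
  pink: 108 × 2/4 = 54
  white: 108 × 1/4 = 27
χ² = Σ (O − E)² / E
  red: (27 − 27)² / 27 = 0.0000
  pink: (38 − 54)² / 54 = 4.7407
  white: (43 − 27)² / 27 = 9.4815
χ² = 0.0000 + 4.7407 + 9.4815 = 14.2222 ≈ 14.222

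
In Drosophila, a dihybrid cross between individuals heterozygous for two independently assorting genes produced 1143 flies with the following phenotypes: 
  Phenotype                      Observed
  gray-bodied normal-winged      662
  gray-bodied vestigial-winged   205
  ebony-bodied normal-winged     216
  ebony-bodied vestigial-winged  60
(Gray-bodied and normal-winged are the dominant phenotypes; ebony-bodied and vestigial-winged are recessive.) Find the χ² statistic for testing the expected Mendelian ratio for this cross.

A dihybrid F₂ with independent assortment and complete dominance at both loci gives a 9:3:3:1 phenotypic ratio.
Under the 9:3:3:1 hypothesis (Σ ratio = 16, N = 1143):
  gray-bodied normal-winged: 1143 × 9/16 = 642.9375
  gray-bodied vestigial-winged: 1143 × 3/16 = 214.3125
  ebony-bodied normal-winged: 1143 × 3/16 = 214.3125
  ebony-bodied vestigial-winged: 1143 × 1/16 = 71.4375
χ² = Σ (O − E)² / E
  gray-bodied normal-winged: (662 − 642.9375)² / 642.9375 = 0.5652
  gray-bodied vestigial-winged: (205 − 214.3125)² / 214.3125 = 0.4047
  ebony-bodied normal-winged: (216 − 214.3125)² / 214.3125 = 0.0133
  ebony-bodied vestigial-winged: (60 − 71.4375)² / 71.4375 = 1.8312
χ² = 0.5652 + 0.4047 + 0.0133 + 1.8312 = 2.8144 ≈ 2.814

2.814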